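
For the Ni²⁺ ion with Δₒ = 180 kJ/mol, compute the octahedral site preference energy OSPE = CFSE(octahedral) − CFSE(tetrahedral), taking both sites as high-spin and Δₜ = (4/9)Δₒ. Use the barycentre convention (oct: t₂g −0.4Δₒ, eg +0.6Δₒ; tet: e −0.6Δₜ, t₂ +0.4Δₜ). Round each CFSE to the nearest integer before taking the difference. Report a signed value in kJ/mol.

-152

Ni is in group 10, so Ni²⁺ is d⁸ (10 − 2 = 8).
In an octahedral site d⁸ (HS) is t2g^6 e_g^2, giving CFSE(oct) = -1.2Δₒ = -216 kJ/mol.
In a tetrahedral site the filling is e^4 t2^4: CFSE(tet) = -0.8Δₜ = -0.8 × (4/9)(180) = -64 kJ/mol.
OSPE = CFSE(oct) − CFSE(tet) = -216 − (-64) = -152 kJ/mol.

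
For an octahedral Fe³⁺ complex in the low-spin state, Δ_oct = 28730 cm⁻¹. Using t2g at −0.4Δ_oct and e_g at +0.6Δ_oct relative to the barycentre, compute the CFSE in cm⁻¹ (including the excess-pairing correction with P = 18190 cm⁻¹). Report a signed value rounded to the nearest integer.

Fe sits in group 8; removing 3 electrons leaves Fe³⁺ with 8 − 3 = 5 d electrons.
Configuration: t2g^5 e_g^0.
The orbital stabilization is -2.0Δ_oct = -2.0 × 28730 = -57460 cm⁻¹.
Pairing penalty: 2 pairs vs 0 in the high-spin reference → 2 extra × P = 36380 cm⁻¹.
Overall CFSE = -57460 + 36380 = -21080 cm⁻¹.

-21080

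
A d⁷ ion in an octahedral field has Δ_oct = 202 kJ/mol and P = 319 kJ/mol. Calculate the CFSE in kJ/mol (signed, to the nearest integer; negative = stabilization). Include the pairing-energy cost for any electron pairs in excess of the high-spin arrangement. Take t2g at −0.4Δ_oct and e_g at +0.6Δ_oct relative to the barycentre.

Since Δ_oct = 202 kJ/mol < P = 319 kJ/mol, the complex adopts the high-spin configuration.
Configuration: t2g^5 e_g^2.
Orbital CFSE = -0.8Δ_oct = -0.8 × 202 = -162 kJ/mol.
High-spin has no excess pairs, so no pairing correction applies.

-162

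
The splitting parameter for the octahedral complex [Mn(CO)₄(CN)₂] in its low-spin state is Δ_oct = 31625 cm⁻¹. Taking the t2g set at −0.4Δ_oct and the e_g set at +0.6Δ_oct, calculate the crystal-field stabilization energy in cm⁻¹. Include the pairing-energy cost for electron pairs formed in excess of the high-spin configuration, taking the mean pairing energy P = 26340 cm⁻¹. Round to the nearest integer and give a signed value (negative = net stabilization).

Ligand charges: 4×(+0) from CO and 2×(-1) from CN⁻ sum to -2; with overall charge +0, Mn is +2.
Mn sits in group 7; removing 2 electrons leaves Mn²⁺ with 7 − 2 = 5 d electrons.
Configuration: t2g^5 e_g^0.
CFSE(orbital) = 5×(-0.4Δ_oct) + 0×(0.6Δ_oct) = -2.0Δ_oct; with Δ_oct = 31625 cm⁻¹ that is -63250 cm⁻¹.
Pairing penalty: 2 pairs vs 0 in the high-spin reference → 2 extra × P = 52680 cm⁻¹.
Net CFSE = -63250 + 52680 = -10570 cm⁻¹.

-10570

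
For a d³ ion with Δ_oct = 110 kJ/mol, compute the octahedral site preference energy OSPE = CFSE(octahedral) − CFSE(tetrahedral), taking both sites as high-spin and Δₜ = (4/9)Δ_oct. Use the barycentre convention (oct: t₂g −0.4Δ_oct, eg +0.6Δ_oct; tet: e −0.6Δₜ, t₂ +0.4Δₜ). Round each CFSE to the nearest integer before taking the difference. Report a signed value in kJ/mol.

In an octahedral site d³ (HS) is t₂g³ eg⁰, giving CFSE(oct) = -1.2Δ_oct = -132 kJ/mol.
Tetrahedral e² t₂¹ gives -0.8Δₜ = -0.8 × (4/9) × 110 = -39 kJ/mol.
OSPE = CFSE(oct) − CFSE(tet) = -132 − (-39) = -93 kJ/mol.

-93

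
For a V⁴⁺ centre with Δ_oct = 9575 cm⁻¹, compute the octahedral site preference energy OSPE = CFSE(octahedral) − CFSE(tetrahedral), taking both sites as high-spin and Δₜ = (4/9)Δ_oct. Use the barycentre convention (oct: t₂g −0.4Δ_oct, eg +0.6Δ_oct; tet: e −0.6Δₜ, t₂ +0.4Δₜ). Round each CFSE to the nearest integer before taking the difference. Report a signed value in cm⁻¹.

-1277

V sits in group 5; removing 4 electrons leaves V⁴⁺ with 5 − 4 = 1 d electrons.
Octahedral (high-spin): t₂g¹ eg⁰, CFSE = 1(−0.4) + 0(+0.6) = -0.4Δ_oct = -0.4 × 9575 = -3830 cm⁻¹.
In a tetrahedral site the filling is e¹ t₂⁰: CFSE(tet) = -0.6Δₜ = -0.6 × (4/9)(9575) = -2553 cm⁻¹.
OSPE = CFSE(oct) − CFSE(tet) = -3830 − (-2553) = -1277 cm⁻¹.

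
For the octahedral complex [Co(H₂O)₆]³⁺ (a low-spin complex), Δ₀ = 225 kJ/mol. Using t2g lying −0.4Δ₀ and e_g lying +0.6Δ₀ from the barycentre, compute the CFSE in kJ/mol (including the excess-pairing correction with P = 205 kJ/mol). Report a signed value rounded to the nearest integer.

H₂O is neutral, so the +3 overall charge sits on Co: oxidation state +3.
Co sits in group 9; removing 3 electrons leaves Co³⁺ with 9 − 3 = 6 d electrons.
The d⁶ electrons fill as t2g^6 e_g^0.
The orbital stabilization is -2.4Δ₀ = -2.4 × 225 = -540 kJ/mol.
Pairing penalty: 3 pairs vs 1 in the high-spin reference → 2 extra × P = 410 kJ/mol.
Net CFSE = -540 + 410 = -130 kJ/mol.

-130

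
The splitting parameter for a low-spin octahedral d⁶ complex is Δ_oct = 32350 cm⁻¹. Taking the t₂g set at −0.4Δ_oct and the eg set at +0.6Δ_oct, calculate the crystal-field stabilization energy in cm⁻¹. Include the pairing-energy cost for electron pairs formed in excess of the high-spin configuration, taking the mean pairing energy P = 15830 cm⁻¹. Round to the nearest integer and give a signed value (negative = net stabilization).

Electron filling gives t₂g⁶ eg⁰.
CFSE(orbital) = 6×(-0.4Δ_oct) + 0×(0.6Δ_oct) = -2.4Δ_oct; with Δ_oct = 32350 cm⁻¹ that is -77640 cm⁻¹.
High-spin d⁶ would be t₂g⁴ eg² with 1 pair; low-spin has 3, so 2 excess pairs cost +2P = +31660 cm⁻¹.
Combining: -77640 + 31660 = -45980 cm⁻¹.

-45980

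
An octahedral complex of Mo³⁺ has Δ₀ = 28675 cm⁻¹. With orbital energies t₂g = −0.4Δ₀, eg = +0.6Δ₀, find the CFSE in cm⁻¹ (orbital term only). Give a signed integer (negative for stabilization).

-34410

Group 6 minus oxidation state +3 gives a d³ configuration for Mo³⁺.
For octahedral d³ the high- and low-spin configurations coincide.
Configuration: t₂g³ eg⁰.
CFSE(orbital) = 3×(-0.4Δ₀) + 0×(0.6Δ₀) = -1.2Δ₀; with Δ₀ = 28675 cm⁻¹ that is -34410 cm⁻¹.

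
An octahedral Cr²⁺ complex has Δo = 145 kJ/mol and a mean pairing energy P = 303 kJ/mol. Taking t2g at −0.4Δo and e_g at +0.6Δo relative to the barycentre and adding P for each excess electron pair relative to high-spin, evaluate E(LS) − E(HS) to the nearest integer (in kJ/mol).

Cr²⁺: group 6, so d-count = 6 − 2 = 4.
In the high-spin limit (t2g^3 e_g^1) the orbital term is -0.6Δo = -87 kJ/mol, with no excess pairing.
Low-spin t2g^4 e_g^0 gives -1.6Δo = -232 kJ/mol, but forming 1 extra pair costs 1P = 303 kJ/mol, so E(LS) = -232 + 303 = 71 kJ/mol.
E(LS) − E(HS) = 71 − (-87) = 158 kJ/mol.

158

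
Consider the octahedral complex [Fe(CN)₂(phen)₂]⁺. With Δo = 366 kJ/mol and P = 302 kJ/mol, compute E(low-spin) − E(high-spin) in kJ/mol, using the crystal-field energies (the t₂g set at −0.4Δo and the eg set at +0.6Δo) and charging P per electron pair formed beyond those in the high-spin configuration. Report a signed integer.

Ligand charges: 2×(-1) from CN⁻ and 2×(+0) from phen sum to -2; with overall charge +1, Fe is +3.
Fe³⁺: group 8, so d-count = 8 − 3 = 5.
High-spin: t₂g³ eg², CFSE = 0.0Δo = 0 kJ/mol.
Low-spin t₂g⁵ eg⁰ gives -2.0Δo = -732 kJ/mol, but forming 2 extra pairs costs 2P = 604 kJ/mol, so E(LS) = -732 + 604 = -128 kJ/mol.
Thus E(LS) − E(HS) = -128 kJ/mol.

-128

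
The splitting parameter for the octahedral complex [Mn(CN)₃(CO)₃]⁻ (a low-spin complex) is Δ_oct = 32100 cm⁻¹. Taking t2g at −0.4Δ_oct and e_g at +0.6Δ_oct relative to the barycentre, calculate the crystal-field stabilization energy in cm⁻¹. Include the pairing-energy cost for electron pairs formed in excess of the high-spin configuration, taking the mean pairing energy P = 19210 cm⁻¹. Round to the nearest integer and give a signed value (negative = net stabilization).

Ligand charges: 3×(-1) from CN⁻ and 3×(+0) from CO sum to -3; with overall charge -1, Mn is +2.
Mn²⁺: group 7, so d-count = 7 − 2 = 5.
Electron filling gives t2g^5 e_g^0.
CFSE(orbital) = 5×(-0.4Δ_oct) + 0×(0.6Δ_oct) = -2.0Δ_oct; with Δ_oct = 32100 cm⁻¹ that is -64200 cm⁻¹.
High-spin d⁵ would be t2g^3 e_g^2 with 0 pairs; low-spin has 2, so 2 excess pairs cost +2P = +38420 cm⁻¹.
Overall CFSE = -64200 + 38420 = -25780 cm⁻¹.

-25780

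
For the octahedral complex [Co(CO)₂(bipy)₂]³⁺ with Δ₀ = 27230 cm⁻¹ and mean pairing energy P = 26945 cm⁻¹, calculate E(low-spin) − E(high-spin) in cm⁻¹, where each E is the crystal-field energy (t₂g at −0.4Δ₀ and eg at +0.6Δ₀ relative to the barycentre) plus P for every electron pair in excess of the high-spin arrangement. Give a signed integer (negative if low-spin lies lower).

Ligand charges: 2×(+0) from CO and 2×(+0) from bipy sum to +0; with overall charge +3, Co is +3.
Co sits in group 9; removing 3 electrons leaves Co³⁺ with 9 − 3 = 6 d electrons.
In the high-spin limit (t₂g⁴ eg²) the orbital term is -0.4Δ₀ = -10892 cm⁻¹, with no excess pairing.
Low-spin: t₂g⁶ eg⁰, orbital CFSE = -2.4Δ₀ = -65352 cm⁻¹; plus 2 excess pairs × P = +53890 cm⁻¹; total -11462 cm⁻¹.
Thus E(LS) − E(HS) = -570 cm⁻¹.

-570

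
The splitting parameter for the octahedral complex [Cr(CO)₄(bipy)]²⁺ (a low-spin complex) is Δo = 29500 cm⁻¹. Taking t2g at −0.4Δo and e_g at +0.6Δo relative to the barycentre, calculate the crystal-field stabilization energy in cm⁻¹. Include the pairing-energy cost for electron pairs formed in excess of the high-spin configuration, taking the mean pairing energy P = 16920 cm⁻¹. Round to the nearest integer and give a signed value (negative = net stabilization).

-30280

Ligand charges: 4×(+0) from CO and 1×(+0) from bipy sum to +0; with overall charge +2, Cr is +2.
Cr sits in group 6; removing 2 electrons leaves Cr²⁺ with 6 − 2 = 4 d electrons.
Electron filling gives t2g^4 e_g^0.
The orbital stabilization is -1.6Δo = -1.6 × 29500 = -47200 cm⁻¹.
High-spin d⁴ would be t2g^3 e_g^1 with 0 pairs; low-spin has 1, so 1 excess pair costs +1P = +16920 cm⁻¹.
Combining: -47200 + 16920 = -30280 cm⁻¹.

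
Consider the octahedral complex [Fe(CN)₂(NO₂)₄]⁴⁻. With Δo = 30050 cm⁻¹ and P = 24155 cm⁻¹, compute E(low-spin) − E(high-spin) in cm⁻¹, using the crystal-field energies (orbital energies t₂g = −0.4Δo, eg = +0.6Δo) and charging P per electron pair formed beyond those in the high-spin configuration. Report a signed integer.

-11790

Ligand charges: 2×(-1) from CN⁻ and 4×(-1) from NO₂⁻ sum to -6; with overall charge -4, Fe is +2.
Fe sits in group 8; removing 2 electrons leaves Fe²⁺ with 8 − 2 = 6 d electrons.
High-spin d⁶ fills as t₂g⁴ eg² with CFSE 4(−0.4) + 2(+0.6) = -0.4Δo = -12020 cm⁻¹.
Low-spin t₂g⁶ eg⁰ gives -2.4Δo = -72120 cm⁻¹, but forming 2 extra pairs costs 2P = 48310 cm⁻¹, so E(LS) = -72120 + 48310 = -23810 cm⁻¹.
The difference is -23810 − (-12020) = -11790 cm⁻¹, so low-spin lies lower.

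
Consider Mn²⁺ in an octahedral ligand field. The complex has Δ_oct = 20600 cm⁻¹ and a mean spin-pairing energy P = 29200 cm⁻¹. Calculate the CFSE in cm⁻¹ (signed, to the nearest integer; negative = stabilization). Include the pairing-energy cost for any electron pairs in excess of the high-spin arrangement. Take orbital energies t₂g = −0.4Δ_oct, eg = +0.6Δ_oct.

0

Mn sits in group 7; removing 2 electrons leaves Mn²⁺ with 7 − 2 = 5 d electrons.
With Δ_oct < P the complex is high-spin.
That gives t₂g³ eg².
Orbital CFSE = 0.0Δ_oct = 0.0 × 20600 = 0 cm⁻¹.
High-spin has no excess pairs, so no pairing correction applies.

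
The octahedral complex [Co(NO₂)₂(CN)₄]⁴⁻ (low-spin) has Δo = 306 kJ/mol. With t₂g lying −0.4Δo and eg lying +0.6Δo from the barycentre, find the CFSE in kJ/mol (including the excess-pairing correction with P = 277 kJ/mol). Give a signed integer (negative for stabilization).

-274

Ligand charges: 2×(-1) from NO₂⁻ and 4×(-1) from CN⁻ sum to -6; with overall charge -4, Co is +2.
Co sits in group 9; removing 2 electrons leaves Co²⁺ with 9 − 2 = 7 d electrons.
The d⁷ electrons fill as t₂g⁶ eg¹.
The orbital stabilization is -1.8Δo = -1.8 × 306 = -551 kJ/mol.
Pairing penalty: 3 pairs vs 2 in the high-spin reference → 1 extra × P = 277 kJ/mol.
Net CFSE = -551 + 277 = -274 kJ/mol.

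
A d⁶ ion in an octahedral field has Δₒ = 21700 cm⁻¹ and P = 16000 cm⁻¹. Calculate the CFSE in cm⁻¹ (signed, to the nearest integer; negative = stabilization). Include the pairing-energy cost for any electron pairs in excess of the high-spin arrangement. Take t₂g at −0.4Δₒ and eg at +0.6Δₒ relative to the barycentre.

Δₒ > P, so pairing is preferred: the ground state is low-spin.
Configuration: t₂g⁶ eg⁰.
Orbital CFSE = -2.4Δₒ = -2.4 × 21700 = -52080 cm⁻¹.
Excess pairs vs high-spin: 3 − 1 = 2; pairing cost = +32000 cm⁻¹.
Net CFSE = -52080 + 32000 = -20080 cm⁻¹.

-20080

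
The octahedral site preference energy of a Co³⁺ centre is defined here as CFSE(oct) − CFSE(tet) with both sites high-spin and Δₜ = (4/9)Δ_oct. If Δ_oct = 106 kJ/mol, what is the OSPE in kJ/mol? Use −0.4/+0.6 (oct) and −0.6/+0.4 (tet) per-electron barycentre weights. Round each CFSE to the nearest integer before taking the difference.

-14

Co³⁺: group 9, so d-count = 9 − 3 = 6.
In an octahedral site d⁶ (HS) is t₂g⁴ eg², giving CFSE(oct) = -0.4Δ_oct = -42 kJ/mol.
Tetrahedral e³ t₂³ gives -0.6Δₜ = -0.6 × (4/9) × 106 = -28 kJ/mol.
OSPE = -42 − (-28) = -14 kJ/mol.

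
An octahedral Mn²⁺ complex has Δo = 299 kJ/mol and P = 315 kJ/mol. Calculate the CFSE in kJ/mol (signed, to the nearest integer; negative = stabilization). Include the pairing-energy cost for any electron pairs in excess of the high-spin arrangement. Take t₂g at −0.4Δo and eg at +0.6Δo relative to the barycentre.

0

Mn²⁺: group 7, so d-count = 7 − 2 = 5.
Since Δo = 299 kJ/mol < P = 315 kJ/mol, the complex adopts the high-spin configuration.
Filling d⁵ accordingly: t₂g³ eg².
Orbital CFSE = 0.0Δo = 0.0 × 299 = 0 kJ/mol.
High-spin has no excess pairs, so no pairing correction applies.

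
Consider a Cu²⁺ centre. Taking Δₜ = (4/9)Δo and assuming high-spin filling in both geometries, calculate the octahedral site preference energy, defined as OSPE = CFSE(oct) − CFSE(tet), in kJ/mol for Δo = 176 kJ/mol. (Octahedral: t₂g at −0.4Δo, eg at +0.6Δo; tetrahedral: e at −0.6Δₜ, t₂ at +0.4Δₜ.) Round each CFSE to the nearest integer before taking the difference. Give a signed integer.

-75

Group 11 minus oxidation state +2 gives a d⁹ configuration for Cu²⁺.
Octahedral (high-spin): t2g^6 e_g^3, CFSE = 6(−0.4) + 3(+0.6) = -0.6Δo = -0.6 × 176 = -106 kJ/mol.
Tetrahedral e^4 t2^5 gives -0.4Δₜ = -0.4 × (4/9) × 176 = -31 kJ/mol.
Subtracting, OSPE = -106 − (-31) = -75 kJ/mol.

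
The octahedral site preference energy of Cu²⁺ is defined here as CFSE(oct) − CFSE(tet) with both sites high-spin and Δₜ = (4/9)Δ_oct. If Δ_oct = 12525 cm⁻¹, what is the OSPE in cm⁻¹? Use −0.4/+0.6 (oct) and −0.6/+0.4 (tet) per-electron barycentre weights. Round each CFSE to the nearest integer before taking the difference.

Cu sits in group 11; removing 2 electrons leaves Cu²⁺ with 11 − 2 = 9 d electrons.
Octahedral high-spin t2g^6 e_g^3: CFSE = -0.6 × 12525 = -7515 cm⁻¹.
Tetrahedral: e^4 t2^5, CFSE = 4(−0.6) + 5(+0.4) = -0.4Δₜ = -0.4 × (4/9) × 12525 = -2227 cm⁻¹.
Subtracting, OSPE = -7515 − (-2227) = -5288 cm⁻¹.

-5288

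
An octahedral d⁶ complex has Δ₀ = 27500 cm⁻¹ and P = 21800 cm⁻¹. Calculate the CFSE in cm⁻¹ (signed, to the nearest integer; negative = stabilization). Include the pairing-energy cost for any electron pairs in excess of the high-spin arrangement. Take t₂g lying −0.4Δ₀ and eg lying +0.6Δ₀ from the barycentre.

-22400

Here Δ₀ > P (27500 > 21800), so the low-spin state is favoured.
Filling d⁶ accordingly: t₂g⁶ eg⁰.
Orbital CFSE = -2.4Δ₀ = -2.4 × 27500 = -66000 cm⁻¹.
Excess pairs vs high-spin: 3 − 1 = 2; pairing cost = +43600 cm⁻¹.
Net CFSE = -66000 + 43600 = -22400 cm⁻¹.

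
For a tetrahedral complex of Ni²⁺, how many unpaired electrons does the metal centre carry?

2

Ni²⁺: group 10, so d-count = 10 − 2 = 8.
Tetrahedral fields are weak (Δₜ ≈ 4/9 Δₒ), so electrons fill high-spin.
Configuration: e⁴ t₂⁴, giving 2 unpaired electrons.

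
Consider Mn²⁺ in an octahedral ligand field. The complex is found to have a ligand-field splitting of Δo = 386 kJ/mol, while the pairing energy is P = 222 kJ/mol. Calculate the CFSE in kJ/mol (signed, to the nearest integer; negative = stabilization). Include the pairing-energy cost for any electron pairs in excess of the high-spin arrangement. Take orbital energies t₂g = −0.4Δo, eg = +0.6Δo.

-328

Mn is in group 7, so Mn²⁺ is d⁵ (7 − 2 = 5).
With Δo > P the complex is low-spin.
Configuration: t₂g⁵ eg⁰.
Orbital CFSE = -2.0Δo = -2.0 × 386 = -772 kJ/mol.
Excess pairs vs high-spin: 2 − 0 = 2; pairing cost = +444 kJ/mol.
Net CFSE = -772 + 444 = -328 kJ/mol.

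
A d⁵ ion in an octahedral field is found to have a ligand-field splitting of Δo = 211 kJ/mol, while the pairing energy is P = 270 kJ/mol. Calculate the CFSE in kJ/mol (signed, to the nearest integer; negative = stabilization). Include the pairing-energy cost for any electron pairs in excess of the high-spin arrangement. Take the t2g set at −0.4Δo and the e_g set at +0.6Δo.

Since Δo = 211 kJ/mol < P = 270 kJ/mol, the complex adopts the high-spin configuration.
Configuration: t2g^3 e_g^2.
Orbital CFSE = 0.0Δo = 0.0 × 211 = 0 kJ/mol.
High-spin has no excess pairs, so no pairing correction applies.

0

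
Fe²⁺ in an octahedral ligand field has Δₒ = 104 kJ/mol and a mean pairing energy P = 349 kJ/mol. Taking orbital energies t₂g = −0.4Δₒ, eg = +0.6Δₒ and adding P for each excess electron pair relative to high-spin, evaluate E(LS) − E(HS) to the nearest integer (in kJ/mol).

Fe sits in group 8; removing 2 electrons leaves Fe²⁺ with 8 − 2 = 6 d electrons.
High-spin d⁶ fills as t₂g⁴ eg² with CFSE 4(−0.4) + 2(+0.6) = -0.4Δₒ = -42 kJ/mol.
For low-spin the configuration is t₂g⁶ eg⁰: orbital energy -2.4 × 104 = -250 kJ/mol, and 2 additional pairs relative to high-spin add 698 kJ/mol, giving 448 kJ/mol.
Thus E(LS) − E(HS) = 490 kJ/mol.

490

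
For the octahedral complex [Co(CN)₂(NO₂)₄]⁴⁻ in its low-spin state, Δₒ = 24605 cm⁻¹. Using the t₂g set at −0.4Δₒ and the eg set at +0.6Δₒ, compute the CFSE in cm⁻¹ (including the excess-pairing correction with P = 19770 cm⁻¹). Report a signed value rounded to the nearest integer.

-24519

Ligand charges: 2×(-1) from CN⁻ and 4×(-1) from NO₂⁻ sum to -6; with overall charge -4, Co is +2.
Group 9 minus oxidation state +2 gives a d⁷ configuration for Co²⁺.
Electron filling gives t₂g⁶ eg¹.
CFSE(orbital) = 6×(-0.4Δₒ) + 1×(0.6Δₒ) = -1.8Δₒ; with Δₒ = 24605 cm⁻¹ that is -44289 cm⁻¹.
Pairing penalty: 3 pairs vs 2 in the high-spin reference → 1 extra × P = 19770 cm⁻¹.
Net CFSE = -44289 + 19770 = -24519 cm⁻¹.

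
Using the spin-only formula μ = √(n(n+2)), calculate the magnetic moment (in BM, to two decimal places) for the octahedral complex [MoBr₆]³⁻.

3.87 BM

Each Br⁻ contributes -1; 6 × (-1) = -6. With overall charge -3, Mo is in the +3 oxidation state.
Mo³⁺: group 6, so d-count = 6 − 3 = 3.
For octahedral d³ the high- and low-spin configurations coincide.
Configuration: t2g^3 e_g^0 → 3 unpaired electrons.
μ(spin-only) = √[3(3+2)] = √15 ≈ 3.87 BM.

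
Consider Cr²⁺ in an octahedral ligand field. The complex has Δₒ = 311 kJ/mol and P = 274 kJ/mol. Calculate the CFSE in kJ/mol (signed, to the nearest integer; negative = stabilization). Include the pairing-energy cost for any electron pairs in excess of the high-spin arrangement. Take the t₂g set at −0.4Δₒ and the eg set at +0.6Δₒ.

Group 6 minus oxidation state +2 gives a d⁴ configuration for Cr²⁺.
Here Δₒ > P (311 > 274), so the low-spin state is favoured.
Filling d⁴ accordingly: t₂g⁴ eg⁰.
Orbital CFSE = -1.6Δₒ = -1.6 × 311 = -498 kJ/mol.
Excess pairs vs high-spin: 1 − 0 = 1; pairing cost = +274 kJ/mol.
Net CFSE = -498 + 274 = -224 kJ/mol.

-224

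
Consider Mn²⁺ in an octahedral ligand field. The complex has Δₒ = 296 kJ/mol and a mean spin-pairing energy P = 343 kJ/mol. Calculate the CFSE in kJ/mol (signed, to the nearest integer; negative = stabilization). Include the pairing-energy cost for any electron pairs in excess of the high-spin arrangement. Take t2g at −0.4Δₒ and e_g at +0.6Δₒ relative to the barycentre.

0

Mn is in group 7, so Mn²⁺ is d⁵ (7 − 2 = 5).
Δₒ < P, so pairing is avoided: the ground state is high-spin.
That gives t2g^3 e_g^2.
Orbital CFSE = 0.0Δₒ = 0.0 × 296 = 0 kJ/mol.
High-spin has no excess pairs, so no pairing correction applies.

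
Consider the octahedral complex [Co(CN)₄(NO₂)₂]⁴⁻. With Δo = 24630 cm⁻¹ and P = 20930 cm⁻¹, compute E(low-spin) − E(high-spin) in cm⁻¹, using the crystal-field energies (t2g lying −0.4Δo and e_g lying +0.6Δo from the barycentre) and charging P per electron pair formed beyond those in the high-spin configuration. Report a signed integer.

-3700

Ligand charges: 4×(-1) from CN⁻ and 2×(-1) from NO₂⁻ sum to -6; with overall charge -4, Co is +2.
Group 9 minus oxidation state +2 gives a d⁷ configuration for Co²⁺.
High-spin d⁷ fills as t2g^5 e_g^2 with CFSE 5(−0.4) + 2(+0.6) = -0.8Δo = -19704 cm⁻¹.
For low-spin the configuration is t2g^6 e_g^1: orbital energy -1.8 × 24630 = -44334 cm⁻¹, and 1 additional pair relative to high-spin adds 20930 cm⁻¹, giving -23404 cm⁻¹.
Thus E(LS) − E(HS) = -3700 cm⁻¹.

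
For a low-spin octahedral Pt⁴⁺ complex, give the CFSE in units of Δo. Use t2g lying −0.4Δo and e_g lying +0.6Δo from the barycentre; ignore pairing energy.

Group 10 minus oxidation state +4 gives a d⁶ configuration for Pt⁴⁺.
Configuration: t2g^6 e_g^0.
CFSE = 6(-0.4Δo) + 0(0.6Δo) = -2.4Δo + 0.0Δo = -2.4Δo.

-2.4 Δo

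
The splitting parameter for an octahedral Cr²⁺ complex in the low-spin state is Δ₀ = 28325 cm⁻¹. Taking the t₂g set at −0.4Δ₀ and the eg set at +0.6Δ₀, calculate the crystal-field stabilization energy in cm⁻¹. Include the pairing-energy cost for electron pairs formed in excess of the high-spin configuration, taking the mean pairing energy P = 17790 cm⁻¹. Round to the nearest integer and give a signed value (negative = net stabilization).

-27530

Group 6 minus oxidation state +2 gives a d⁴ configuration for Cr²⁺.
Electron filling gives t₂g⁴ eg⁰.
The orbital stabilization is -1.6Δ₀ = -1.6 × 28325 = -45320 cm⁻¹.
Pairing penalty: 1 pair vs 0 in the high-spin reference → 1 extra × P = 17790 cm⁻¹.
Net CFSE = -45320 + 17790 = -27530 cm⁻¹.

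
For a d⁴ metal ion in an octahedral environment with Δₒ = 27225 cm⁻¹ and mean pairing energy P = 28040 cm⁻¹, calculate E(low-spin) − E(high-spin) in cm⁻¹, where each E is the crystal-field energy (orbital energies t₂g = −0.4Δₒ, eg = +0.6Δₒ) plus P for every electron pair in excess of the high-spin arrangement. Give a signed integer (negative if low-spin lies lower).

815

High-spin: t₂g³ eg¹, CFSE = -0.6Δₒ = -16335 cm⁻¹.
For low-spin the configuration is t₂g⁴ eg⁰: orbital energy -1.6 × 27225 = -43560 cm⁻¹, and 1 additional pair relative to high-spin adds 28040 cm⁻¹, giving -15520 cm⁻¹.
The difference is -15520 − (-16335) = 815 cm⁻¹, so high-spin lies lower.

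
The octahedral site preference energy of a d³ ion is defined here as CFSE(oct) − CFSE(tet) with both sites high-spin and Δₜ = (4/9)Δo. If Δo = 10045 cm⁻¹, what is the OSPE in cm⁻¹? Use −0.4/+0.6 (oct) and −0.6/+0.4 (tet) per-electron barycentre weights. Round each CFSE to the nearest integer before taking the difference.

In an octahedral site d³ (HS) is t2g^3 e_g^0, giving CFSE(oct) = -1.2Δo = -12054 cm⁻¹.
Tetrahedral: e^2 t2^1, CFSE = 2(−0.6) + 1(+0.4) = -0.8Δₜ = -0.8 × (4/9) × 10045 = -3572 cm⁻¹.
Subtracting, OSPE = -12054 − (-3572) = -8482 cm⁻¹.

-8482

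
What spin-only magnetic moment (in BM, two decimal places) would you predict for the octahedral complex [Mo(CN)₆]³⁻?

Each CN⁻ contributes -1; 6 × (-1) = -6. With overall charge -3, Mo is in the +3 oxidation state.
Mo is in group 6, so Mo³⁺ is d³ (6 − 3 = 3).
Configuration: t2g^3 e_g^0 → 3 unpaired electrons.
μ(spin-only) = √[3(3+2)] = √15 ≈ 3.87 BM.

3.87 BM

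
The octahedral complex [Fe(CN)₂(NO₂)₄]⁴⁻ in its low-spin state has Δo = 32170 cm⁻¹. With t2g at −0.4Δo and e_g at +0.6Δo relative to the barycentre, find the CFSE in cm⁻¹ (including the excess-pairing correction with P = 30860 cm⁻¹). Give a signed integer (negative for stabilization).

-15488

Ligand charges: 2×(-1) from CN⁻ and 4×(-1) from NO₂⁻ sum to -6; with overall charge -4, Fe is +2.
Fe²⁺: group 8, so d-count = 8 − 2 = 6.
The d⁶ electrons fill as t2g^6 e_g^0.
The orbital stabilization is -2.4Δo = -2.4 × 32170 = -77208 cm⁻¹.
Pairing penalty: 3 pairs vs 1 in the high-spin reference → 2 extra × P = 61720 cm⁻¹.
Combining: -77208 + 61720 = -15488 cm⁻¹.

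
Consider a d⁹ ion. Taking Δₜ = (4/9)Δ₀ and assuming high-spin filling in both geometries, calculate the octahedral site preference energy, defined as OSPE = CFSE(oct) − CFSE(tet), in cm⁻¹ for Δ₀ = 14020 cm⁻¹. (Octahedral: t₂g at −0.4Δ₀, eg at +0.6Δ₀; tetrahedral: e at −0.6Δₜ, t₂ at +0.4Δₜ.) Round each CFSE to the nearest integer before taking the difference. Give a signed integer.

-5920

In an octahedral site d⁹ (HS) is t₂g⁶ eg³, giving CFSE(oct) = -0.6Δ₀ = -8412 cm⁻¹.
In a tetrahedral site the filling is e⁴ t₂⁵: CFSE(tet) = -0.4Δₜ = -0.4 × (4/9)(14020) = -2492 cm⁻¹.
Subtracting, OSPE = -8412 − (-2492) = -5920 cm⁻¹.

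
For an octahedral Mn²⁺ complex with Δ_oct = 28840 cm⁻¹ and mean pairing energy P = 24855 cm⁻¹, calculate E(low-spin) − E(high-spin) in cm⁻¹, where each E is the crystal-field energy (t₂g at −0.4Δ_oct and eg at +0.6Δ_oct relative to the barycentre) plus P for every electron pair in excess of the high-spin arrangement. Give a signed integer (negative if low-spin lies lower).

Mn sits in group 7; removing 2 electrons leaves Mn²⁺ with 7 − 2 = 5 d electrons.
High-spin d⁵ fills as t₂g³ eg² with CFSE 3(−0.4) + 2(+0.6) = 0.0Δ_oct = 0 cm⁻¹.
Low-spin t₂g⁵ eg⁰ gives -2.0Δ_oct = -57680 cm⁻¹, but forming 2 extra pairs costs 2P = 49710 cm⁻¹, so E(LS) = -57680 + 49710 = -7970 cm⁻¹.
Thus E(LS) − E(HS) = -7970 cm⁻¹.

-7970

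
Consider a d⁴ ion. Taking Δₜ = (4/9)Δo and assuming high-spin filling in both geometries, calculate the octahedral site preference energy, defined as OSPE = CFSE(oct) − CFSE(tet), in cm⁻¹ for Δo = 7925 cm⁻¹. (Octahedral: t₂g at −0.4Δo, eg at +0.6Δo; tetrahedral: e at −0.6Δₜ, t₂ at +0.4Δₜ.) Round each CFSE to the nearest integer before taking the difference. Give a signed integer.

Octahedral (high-spin): t₂g³ eg¹, CFSE = 3(−0.4) + 1(+0.6) = -0.6Δo = -0.6 × 7925 = -4755 cm⁻¹.
In a tetrahedral site the filling is e² t₂²: CFSE(tet) = -0.4Δₜ = -0.4 × (4/9)(7925) = -1409 cm⁻¹.
Subtracting, OSPE = -4755 − (-1409) = -3346 cm⁻¹.

-3346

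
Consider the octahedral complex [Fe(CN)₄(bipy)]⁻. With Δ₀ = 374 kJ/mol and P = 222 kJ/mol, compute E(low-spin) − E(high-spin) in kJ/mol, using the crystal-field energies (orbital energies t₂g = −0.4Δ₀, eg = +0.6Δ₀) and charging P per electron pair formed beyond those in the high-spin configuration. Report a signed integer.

-304

Ligand charges: 4×(-1) from CN⁻ and 1×(+0) from bipy sum to -4; with overall charge -1, Fe is +3.
Fe is in group 8, so Fe³⁺ is d⁵ (8 − 3 = 5).
High-spin d⁵ fills as t₂g³ eg² with CFSE 3(−0.4) + 2(+0.6) = 0.0Δ₀ = 0 kJ/mol.
For low-spin the configuration is t₂g⁵ eg⁰: orbital energy -2.0 × 374 = -748 kJ/mol, and 2 additional pairs relative to high-spin add 444 kJ/mol, giving -304 kJ/mol.
E(LS) − E(HS) = -304 − (0) = -304 kJ/mol.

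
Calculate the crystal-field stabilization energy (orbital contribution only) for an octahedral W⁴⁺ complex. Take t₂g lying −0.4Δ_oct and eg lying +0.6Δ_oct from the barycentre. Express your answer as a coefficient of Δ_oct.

Group 6 minus oxidation state +4 gives a d² configuration for W⁴⁺.
For octahedral d² the high- and low-spin configurations coincide.
Configuration: t₂g² eg⁰.
CFSE = 2(-0.4Δ_oct) + 0(0.6Δ_oct) = -0.8Δ_oct + 0.0Δ_oct = -0.8Δ_oct.

-0.8 Δ_oct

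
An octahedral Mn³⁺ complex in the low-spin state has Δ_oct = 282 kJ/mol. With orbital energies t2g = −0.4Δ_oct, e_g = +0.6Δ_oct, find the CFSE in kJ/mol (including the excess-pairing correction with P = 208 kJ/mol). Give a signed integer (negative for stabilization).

Mn sits in group 7; removing 3 electrons leaves Mn³⁺ with 7 − 3 = 4 d electrons.
Electron filling gives t2g^4 e_g^0.
CFSE(orbital) = 4×(-0.4Δ_oct) + 0×(0.6Δ_oct) = -1.6Δ_oct; with Δ_oct = 282 kJ/mol that is -451 kJ/mol.
Pairing penalty: 1 pair vs 0 in the high-spin reference → 1 extra × P = 208 kJ/mol.
Combining: -451 + 208 = -243 kJ/mol.

-243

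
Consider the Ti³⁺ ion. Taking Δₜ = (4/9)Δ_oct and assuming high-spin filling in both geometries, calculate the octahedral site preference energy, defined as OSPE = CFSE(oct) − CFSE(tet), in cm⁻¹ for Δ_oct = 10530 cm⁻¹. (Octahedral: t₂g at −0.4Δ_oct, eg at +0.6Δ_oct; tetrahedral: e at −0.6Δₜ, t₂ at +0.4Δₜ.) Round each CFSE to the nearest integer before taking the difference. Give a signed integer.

Group 4 minus oxidation state +3 gives a d¹ configuration for Ti³⁺.
In an octahedral site d¹ (HS) is t₂g¹ eg⁰, giving CFSE(oct) = -0.4Δ_oct = -4212 cm⁻¹.
Tetrahedral e¹ t₂⁰ gives -0.6Δₜ = -0.6 × (4/9) × 10530 = -2808 cm⁻¹.
Subtracting, OSPE = -4212 − (-2808) = -1404 cm⁻¹.

-1404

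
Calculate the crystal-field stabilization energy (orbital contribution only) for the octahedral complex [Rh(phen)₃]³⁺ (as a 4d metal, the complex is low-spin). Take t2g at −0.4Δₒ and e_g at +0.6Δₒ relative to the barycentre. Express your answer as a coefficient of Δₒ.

phen is neutral, so the +3 overall charge sits on Rh: oxidation state +3.
Group 9 minus oxidation state +3 gives a d⁶ configuration for Rh³⁺.
Configuration: t2g^6 e_g^0.
CFSE = 6(-0.4Δₒ) + 0(0.6Δₒ) = -2.4Δₒ + 0.0Δₒ = -2.4Δₒ.

-2.4 Δₒ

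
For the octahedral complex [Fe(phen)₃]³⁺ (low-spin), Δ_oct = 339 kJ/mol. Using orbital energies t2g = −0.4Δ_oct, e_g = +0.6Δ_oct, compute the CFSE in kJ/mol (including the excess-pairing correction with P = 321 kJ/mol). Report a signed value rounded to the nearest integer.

-36

phen is neutral, so the +3 overall charge sits on Fe: oxidation state +3.
Fe³⁺: group 8, so d-count = 8 − 3 = 5.
The d⁵ electrons fill as t2g^5 e_g^0.
The orbital stabilization is -2.0Δ_oct = -2.0 × 339 = -678 kJ/mol.
Relative to high-spin t2g^3 e_g^2 (0 paired), the low-spin configuration has 2 additional pairs, contributing +2 × 321 = +642 kJ/mol.
Combining: -678 + 642 = -36 kJ/mol.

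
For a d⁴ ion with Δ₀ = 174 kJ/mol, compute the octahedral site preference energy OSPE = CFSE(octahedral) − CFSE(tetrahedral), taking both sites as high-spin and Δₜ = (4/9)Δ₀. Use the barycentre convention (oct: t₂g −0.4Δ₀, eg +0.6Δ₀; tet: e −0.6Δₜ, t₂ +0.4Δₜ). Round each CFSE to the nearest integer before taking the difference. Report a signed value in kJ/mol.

Octahedral high-spin t₂g³ eg¹: CFSE = -0.6 × 174 = -104 kJ/mol.
Tetrahedral: e² t₂², CFSE = 2(−0.6) + 2(+0.4) = -0.4Δₜ = -0.4 × (4/9) × 174 = -31 kJ/mol.
OSPE = CFSE(oct) − CFSE(tet) = -104 − (-31) = -73 kJ/mol.

-73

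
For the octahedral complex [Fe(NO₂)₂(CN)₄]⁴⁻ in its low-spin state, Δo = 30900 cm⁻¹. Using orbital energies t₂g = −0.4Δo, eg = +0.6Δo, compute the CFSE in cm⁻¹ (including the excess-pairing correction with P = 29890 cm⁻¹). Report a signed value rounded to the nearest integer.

-14380

Ligand charges: 2×(-1) from NO₂⁻ and 4×(-1) from CN⁻ sum to -6; with overall charge -4, Fe is +2.
Fe²⁺: group 8, so d-count = 8 − 2 = 6.
The d⁶ electrons fill as t₂g⁶ eg⁰.
CFSE(orbital) = 6×(-0.4Δo) + 0×(0.6Δo) = -2.4Δo; with Δo = 30900 cm⁻¹ that is -74160 cm⁻¹.
Pairing penalty: 3 pairs vs 1 in the high-spin reference → 2 extra × P = 59780 cm⁻¹.
Net CFSE = -74160 + 59780 = -14380 cm⁻¹.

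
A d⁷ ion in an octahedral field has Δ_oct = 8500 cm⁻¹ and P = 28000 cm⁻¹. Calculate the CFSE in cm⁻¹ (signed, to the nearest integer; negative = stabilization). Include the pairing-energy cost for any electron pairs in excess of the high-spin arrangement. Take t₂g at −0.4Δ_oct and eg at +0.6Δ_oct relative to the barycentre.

-6800

Here Δ_oct < P (8500 < 28000), so the high-spin state is favoured.
Filling d⁷ accordingly: t₂g⁵ eg².
Orbital CFSE = -0.8Δ_oct = -0.8 × 8500 = -6800 cm⁻¹.
High-spin has no excess pairs, so no pairing correction applies.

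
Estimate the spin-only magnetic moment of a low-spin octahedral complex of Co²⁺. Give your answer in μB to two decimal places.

Co sits in group 9; removing 2 electrons leaves Co²⁺ with 9 − 2 = 7 d electrons.
Configuration: t₂g⁶ eg¹ → 1 unpaired electron.
μ(spin-only) = √[1(1+2)] = √3 ≈ 1.73 μB.

1.73 μB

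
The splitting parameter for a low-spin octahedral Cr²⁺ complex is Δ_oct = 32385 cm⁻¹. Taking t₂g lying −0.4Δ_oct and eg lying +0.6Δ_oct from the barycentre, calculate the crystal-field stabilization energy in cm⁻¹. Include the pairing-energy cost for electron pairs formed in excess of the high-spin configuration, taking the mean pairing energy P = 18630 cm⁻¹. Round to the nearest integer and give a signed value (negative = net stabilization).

Cr²⁺: group 6, so d-count = 6 − 2 = 4.
The d⁴ electrons fill as t₂g⁴ eg⁰.
CFSE(orbital) = 4×(-0.4Δ_oct) + 0×(0.6Δ_oct) = -1.6Δ_oct; with Δ_oct = 32385 cm⁻¹ that is -51816 cm⁻¹.
Relative to high-spin t₂g³ eg¹ (0 paired), the low-spin configuration has 1 additional pair, contributing +1 × 18630 = +18630 cm⁻¹.
Net CFSE = -51816 + 18630 = -33186 cm⁻¹.

-33186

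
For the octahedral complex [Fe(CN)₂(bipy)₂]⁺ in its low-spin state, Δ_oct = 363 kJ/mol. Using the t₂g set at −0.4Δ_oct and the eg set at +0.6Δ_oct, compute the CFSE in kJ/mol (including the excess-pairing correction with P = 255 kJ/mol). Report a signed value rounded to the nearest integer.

-216

Ligand charges: 2×(-1) from CN⁻ and 2×(+0) from bipy sum to -2; with overall charge +1, Fe is +3.
Group 8 minus oxidation state +3 gives a d⁵ configuration for Fe³⁺.
Configuration: t₂g⁵ eg⁰.
The orbital stabilization is -2.0Δ_oct = -2.0 × 363 = -726 kJ/mol.
Pairing penalty: 2 pairs vs 0 in the high-spin reference → 2 extra × P = 510 kJ/mol.
Net CFSE = -726 + 510 = -216 kJ/mol.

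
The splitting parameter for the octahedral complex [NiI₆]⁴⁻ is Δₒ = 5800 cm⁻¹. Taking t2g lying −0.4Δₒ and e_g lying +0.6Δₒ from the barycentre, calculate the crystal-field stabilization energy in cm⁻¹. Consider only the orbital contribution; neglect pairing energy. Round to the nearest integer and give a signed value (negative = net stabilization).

Each I⁻ contributes -1; 6 × (-1) = -6. With overall charge -4, Ni is in the +2 oxidation state.
Ni is in group 10, so Ni²⁺ is d⁸ (10 − 2 = 8).
The d⁸ electrons fill as t2g^6 e_g^2.
The orbital stabilization is -1.2Δₒ = -1.2 × 5800 = -6960 cm⁻¹.

-6960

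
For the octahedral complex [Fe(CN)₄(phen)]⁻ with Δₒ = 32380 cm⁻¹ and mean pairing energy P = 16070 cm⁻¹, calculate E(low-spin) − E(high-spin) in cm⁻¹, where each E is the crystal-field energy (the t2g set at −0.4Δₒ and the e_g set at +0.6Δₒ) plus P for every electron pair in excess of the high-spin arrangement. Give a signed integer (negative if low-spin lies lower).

Ligand charges: 4×(-1) from CN⁻ and 1×(+0) from phen sum to -4; with overall charge -1, Fe is +3.
Group 8 minus oxidation state +3 gives a d⁵ configuration for Fe³⁺.
High-spin: t2g^3 e_g^2, CFSE = 0.0Δₒ = 0 cm⁻¹.
Low-spin: t2g^5 e_g^0, orbital CFSE = -2.0Δₒ = -64760 cm⁻¹; plus 2 excess pairs × P = +32140 cm⁻¹; total -32620 cm⁻¹.
Thus E(LS) − E(HS) = -32620 cm⁻¹.

-32620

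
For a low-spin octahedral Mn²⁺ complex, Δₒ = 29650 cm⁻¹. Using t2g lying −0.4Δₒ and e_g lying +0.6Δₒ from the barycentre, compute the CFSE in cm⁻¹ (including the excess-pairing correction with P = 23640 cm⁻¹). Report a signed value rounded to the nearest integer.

-12020

Mn sits in group 7; removing 2 electrons leaves Mn²⁺ with 7 − 2 = 5 d electrons.
Configuration: t2g^5 e_g^0.
Orbital CFSE = 5(-0.4) + 0(0.6) = -2.0Δₒ = -2.0 × 29650 = -59300 cm⁻¹.
Pairing penalty: 2 pairs vs 0 in the high-spin reference → 2 extra × P = 47280 cm⁻¹.
Combining: -59300 + 47280 = -12020 cm⁻¹.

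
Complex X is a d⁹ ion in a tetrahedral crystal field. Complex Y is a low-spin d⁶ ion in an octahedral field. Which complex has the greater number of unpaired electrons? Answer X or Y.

X: Tetrahedral fields are weak (Δₜ ≈ 4/9 Δₒ), so electrons fill high-spin; e⁴ t₂⁵ → 1 unpaired.
Y: t2g^6 e_g^0 → 0 unpaired.
So X has more unpaired electrons.

X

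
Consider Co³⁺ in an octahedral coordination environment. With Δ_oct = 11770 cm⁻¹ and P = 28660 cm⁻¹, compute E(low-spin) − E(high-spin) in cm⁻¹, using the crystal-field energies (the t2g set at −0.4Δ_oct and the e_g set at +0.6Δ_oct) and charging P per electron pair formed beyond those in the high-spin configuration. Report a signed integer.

33780

Co is in group 9, so Co³⁺ is d⁶ (9 − 3 = 6).
High-spin: t2g^4 e_g^2, CFSE = -0.4Δ_oct = -4708 cm⁻¹.
Low-spin t2g^6 e_g^0 gives -2.4Δ_oct = -28248 cm⁻¹, but forming 2 extra pairs costs 2P = 57320 cm⁻¹, so E(LS) = -28248 + 57320 = 29072 cm⁻¹.
E(LS) − E(HS) = 29072 − (-4708) = 33780 cm⁻¹.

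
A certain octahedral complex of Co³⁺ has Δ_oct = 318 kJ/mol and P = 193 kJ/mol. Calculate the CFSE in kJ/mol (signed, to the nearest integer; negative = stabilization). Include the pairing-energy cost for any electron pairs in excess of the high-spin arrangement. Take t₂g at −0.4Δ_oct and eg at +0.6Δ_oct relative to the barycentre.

Co is in group 9, so Co³⁺ is d⁶ (9 − 3 = 6).
With Δ_oct > P the complex is low-spin.
Filling d⁶ accordingly: t₂g⁶ eg⁰.
Orbital CFSE = -2.4Δ_oct = -2.4 × 318 = -763 kJ/mol.
Excess pairs vs high-spin: 3 − 1 = 2; pairing cost = +386 kJ/mol.
Net CFSE = -763 + 386 = -377 kJ/mol.

-377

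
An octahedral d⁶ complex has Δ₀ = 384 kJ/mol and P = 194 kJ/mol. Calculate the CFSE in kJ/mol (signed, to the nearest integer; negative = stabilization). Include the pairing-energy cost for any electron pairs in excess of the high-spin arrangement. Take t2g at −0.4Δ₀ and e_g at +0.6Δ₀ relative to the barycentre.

Since Δ₀ = 384 kJ/mol > P = 194 kJ/mol, the complex adopts the low-spin configuration.
That gives t2g^6 e_g^0.
Orbital CFSE = -2.4Δ₀ = -2.4 × 384 = -922 kJ/mol.
Excess pairs vs high-spin: 3 − 1 = 2; pairing cost = +388 kJ/mol.
Net CFSE = -922 + 388 = -534 kJ/mol.

-534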